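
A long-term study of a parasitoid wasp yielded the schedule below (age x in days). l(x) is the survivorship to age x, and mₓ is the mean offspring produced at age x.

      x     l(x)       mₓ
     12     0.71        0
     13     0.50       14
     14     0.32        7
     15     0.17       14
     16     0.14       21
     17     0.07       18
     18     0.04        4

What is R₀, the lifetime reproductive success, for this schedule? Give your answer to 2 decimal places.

15.98

R₀ = Σ l(x) mₓ:
  age 12: 0.71 × 0 = 0.0000
  age 13: 0.50 × 14 = 7.0000
  age 14: 0.32 × 7 = 2.2400
  age 15: 0.17 × 14 = 2.3800
  age 16: 0.14 × 21 = 2.9400
  age 17: 0.07 × 18 = 1.2600
  age 18: 0.04 × 4 = 0.1600
R₀ = 0.0000 + 7.0000 + 2.2400 + 2.3800 + 2.9400 + 1.2600 + 0.1600 = 15.9800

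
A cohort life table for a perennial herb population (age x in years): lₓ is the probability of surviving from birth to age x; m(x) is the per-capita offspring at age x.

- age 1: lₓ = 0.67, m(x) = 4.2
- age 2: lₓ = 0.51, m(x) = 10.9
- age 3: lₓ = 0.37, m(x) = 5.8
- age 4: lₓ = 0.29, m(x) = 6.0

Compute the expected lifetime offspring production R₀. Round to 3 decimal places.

12.259

R₀ = Σ lₓ m(x):
  age 1: 0.67 × 4.2 = 2.8140
  age 2: 0.51 × 10.9 = 5.5590
  age 3: 0.37 × 5.8 = 2.1460
  age 4: 0.29 × 6.0 = 1.7400
R₀ = 2.8140 + 5.5590 + 2.1460 + 1.7400 = 12.2590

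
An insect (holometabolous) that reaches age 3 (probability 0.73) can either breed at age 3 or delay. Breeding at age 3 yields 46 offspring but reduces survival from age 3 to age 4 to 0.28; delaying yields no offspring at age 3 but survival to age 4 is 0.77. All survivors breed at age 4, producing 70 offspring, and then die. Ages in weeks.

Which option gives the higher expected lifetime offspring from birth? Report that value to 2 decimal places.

47.89

breed at age 3: R₀ = 0.73 × (46 + 0.28 × 70) = 0.73 × 65.6000 = 47.8880
delay to age 4: R₀ = 0.73 × (0.77 × 70) = 0.73 × 53.9000 = 39.3470
Higher: breed at age 3 (47.8880).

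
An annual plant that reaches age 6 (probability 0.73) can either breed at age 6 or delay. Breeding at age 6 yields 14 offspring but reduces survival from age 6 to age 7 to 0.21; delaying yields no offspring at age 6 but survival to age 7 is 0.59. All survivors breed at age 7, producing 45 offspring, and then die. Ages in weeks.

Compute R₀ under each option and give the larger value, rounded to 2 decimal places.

breed at age 6: R₀ = 0.73 × (14 + 0.21 × 45) = 0.73 × 23.4500 = 17.1185
delay to age 7: R₀ = 0.73 × (0.59 × 45) = 0.73 × 26.5500 = 19.3815
Higher: delay to age 7 (19.3815).

19.38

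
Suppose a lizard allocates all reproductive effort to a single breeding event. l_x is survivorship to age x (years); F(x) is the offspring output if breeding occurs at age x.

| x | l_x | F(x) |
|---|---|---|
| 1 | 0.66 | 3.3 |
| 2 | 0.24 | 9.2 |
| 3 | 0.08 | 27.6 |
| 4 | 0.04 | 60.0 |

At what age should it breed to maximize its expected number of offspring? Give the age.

Expected offspring if breeding at age x = l_x × F(x):
  age 1: 0.66 × 3.3 = 2.178
  age 2: 0.24 × 9.2 = 2.208
  age 3: 0.08 × 27.6 = 2.208
  age 4: 0.04 × 60.0 = 2.400
Maximum at age 4 (2.400).

4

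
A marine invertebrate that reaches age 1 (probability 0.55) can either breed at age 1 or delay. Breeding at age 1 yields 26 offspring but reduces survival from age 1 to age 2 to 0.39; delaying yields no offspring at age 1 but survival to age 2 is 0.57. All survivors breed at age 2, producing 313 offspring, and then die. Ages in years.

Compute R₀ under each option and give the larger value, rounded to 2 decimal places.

98.13

breed at age 1: R₀ = 0.55 × (26 + 0.39 × 313) = 0.55 × 148.0700 = 81.4385
delay to age 2: R₀ = 0.55 × (0.57 × 313) = 0.55 × 178.4100 = 98.1255
Higher: delay to age 2 (98.1255).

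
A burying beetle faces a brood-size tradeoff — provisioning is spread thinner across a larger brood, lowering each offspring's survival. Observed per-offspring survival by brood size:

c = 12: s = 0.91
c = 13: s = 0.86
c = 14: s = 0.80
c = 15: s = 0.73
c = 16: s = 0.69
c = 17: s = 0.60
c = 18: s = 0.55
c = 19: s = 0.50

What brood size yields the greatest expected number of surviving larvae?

Expected surviving larvae = c × s(c):
  c=12: 12 × 0.91 = 10.920
  c=13: 13 × 0.86 = 11.180
  c=14: 14 × 0.80 = 11.200
  c=15: 15 × 0.73 = 10.950
  c=16: 16 × 0.69 = 11.040
  c=17: 17 × 0.60 = 10.200
  c=18: 18 × 0.55 = 9.900
  c=19: 19 × 0.50 = 9.500
Maximum at c = 14 (11.200 surviving larvae).

14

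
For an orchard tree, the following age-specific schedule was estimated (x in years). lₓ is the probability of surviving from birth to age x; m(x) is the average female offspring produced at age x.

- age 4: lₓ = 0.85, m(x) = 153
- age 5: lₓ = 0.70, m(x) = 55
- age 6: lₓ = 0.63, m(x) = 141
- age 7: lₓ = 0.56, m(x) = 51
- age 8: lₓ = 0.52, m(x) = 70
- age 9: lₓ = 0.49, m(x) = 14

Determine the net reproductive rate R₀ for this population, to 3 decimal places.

329.200

R₀ = Σ lₓ m(x):
  age 4: 0.85 × 153 = 130.0500
  age 5: 0.70 × 55 = 38.5000
  age 6: 0.63 × 141 = 88.8300
  age 7: 0.56 × 51 = 28.5600
  age 8: 0.52 × 70 = 36.4000
  age 9: 0.49 × 14 = 6.8600
R₀ = 130.0500 + 38.5000 + 88.8300 + 28.5600 + 36.4000 + 6.8600 = 329.2000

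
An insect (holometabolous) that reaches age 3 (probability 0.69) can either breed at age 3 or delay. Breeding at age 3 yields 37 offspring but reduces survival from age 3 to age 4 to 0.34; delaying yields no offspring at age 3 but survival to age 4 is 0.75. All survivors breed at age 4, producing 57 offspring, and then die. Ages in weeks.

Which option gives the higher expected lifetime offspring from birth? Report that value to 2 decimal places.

38.90

breed at age 3: R₀ = 0.69 × (37 + 0.34 × 57) = 0.69 × 56.3800 = 38.9022
delay to age 4: R₀ = 0.69 × (0.75 × 57) = 0.69 × 42.7500 = 29.4975
Higher: breed at age 3 (38.9022).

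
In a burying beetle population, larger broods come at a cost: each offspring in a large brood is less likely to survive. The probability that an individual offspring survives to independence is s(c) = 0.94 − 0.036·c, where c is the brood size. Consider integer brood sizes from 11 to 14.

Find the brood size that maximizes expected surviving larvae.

Expected surviving larvae = c × s(c):
  c=11: 11 × 0.544 = 5.984
  c=12: 12 × 0.508 = 6.096
  c=13: 13 × 0.472 = 6.136
  c=14: 14 × 0.436 = 6.104
Maximum at c = 13 (6.136 surviving larvae).

13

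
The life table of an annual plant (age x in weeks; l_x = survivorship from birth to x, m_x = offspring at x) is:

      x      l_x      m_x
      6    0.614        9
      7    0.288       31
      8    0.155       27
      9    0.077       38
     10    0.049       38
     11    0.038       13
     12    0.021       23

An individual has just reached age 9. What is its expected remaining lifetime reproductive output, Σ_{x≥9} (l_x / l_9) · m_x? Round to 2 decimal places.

l_9 = 0.077. Conditional survival from age 9 to x is l_x / l_9.
  x=9: (0.077/0.077) × 38 = 38.0000
  x=10: (0.049/0.077) × 38 = 24.1818
  x=11: (0.038/0.077) × 13 = 6.4156
  x=12: (0.021/0.077) × 23 = 6.2727
Sum = 38.0000 + 24.1818 + 6.4156 + 6.2727 = 74.8701

74.87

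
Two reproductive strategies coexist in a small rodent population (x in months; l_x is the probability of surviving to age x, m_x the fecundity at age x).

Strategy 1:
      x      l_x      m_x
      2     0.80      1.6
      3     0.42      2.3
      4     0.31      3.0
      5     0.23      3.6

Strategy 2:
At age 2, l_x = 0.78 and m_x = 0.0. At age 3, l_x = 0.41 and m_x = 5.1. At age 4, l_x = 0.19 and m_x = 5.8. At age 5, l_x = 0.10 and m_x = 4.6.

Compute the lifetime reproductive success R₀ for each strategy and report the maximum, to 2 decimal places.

Strategy 1: R₀ = 0.80×1.6 + 0.42×2.3 + 0.31×3.0 + 0.23×3.6 = 4.0040
Strategy 2: R₀ = 0.78×0.0 + 0.41×5.1 + 0.19×5.8 + 0.10×4.6 = 3.6530
Highest R₀: strategy 1 with 4.0040.

4.00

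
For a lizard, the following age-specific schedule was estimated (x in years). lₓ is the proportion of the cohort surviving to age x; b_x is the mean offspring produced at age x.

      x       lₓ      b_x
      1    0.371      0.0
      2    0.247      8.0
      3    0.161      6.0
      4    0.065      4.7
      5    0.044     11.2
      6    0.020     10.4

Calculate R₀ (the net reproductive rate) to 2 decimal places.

3.95

R₀ = Σ lₓ b_x:
  age 1: 0.371 × 0.0 = 0.0000
  age 2: 0.247 × 8.0 = 1.9760
  age 3: 0.161 × 6.0 = 0.9660
  age 4: 0.065 × 4.7 = 0.3055
  age 5: 0.044 × 11.2 = 0.4928
  age 6: 0.020 × 10.4 = 0.2080
R₀ = 0.0000 + 1.9760 + 0.9660 + 0.3055 + 0.4928 + 0.2080 = 3.9483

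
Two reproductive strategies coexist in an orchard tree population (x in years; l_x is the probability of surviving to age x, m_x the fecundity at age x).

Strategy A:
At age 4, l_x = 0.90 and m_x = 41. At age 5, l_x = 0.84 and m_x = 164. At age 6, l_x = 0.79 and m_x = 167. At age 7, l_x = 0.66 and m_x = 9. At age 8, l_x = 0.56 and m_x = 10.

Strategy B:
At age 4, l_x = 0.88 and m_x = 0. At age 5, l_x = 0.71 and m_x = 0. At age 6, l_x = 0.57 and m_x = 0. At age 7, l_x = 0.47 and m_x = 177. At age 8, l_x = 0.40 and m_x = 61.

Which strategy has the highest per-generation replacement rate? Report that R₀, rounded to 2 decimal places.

318.13

Strategy A: R₀ = 0.90×41 + 0.84×164 + 0.79×167 + 0.66×9 + 0.56×10 = 318.1300
Strategy B: R₀ = 0.88×0 + 0.71×0 + 0.57×0 + 0.47×177 + 0.40×61 = 107.5900
Highest R₀: strategy A with 318.1300.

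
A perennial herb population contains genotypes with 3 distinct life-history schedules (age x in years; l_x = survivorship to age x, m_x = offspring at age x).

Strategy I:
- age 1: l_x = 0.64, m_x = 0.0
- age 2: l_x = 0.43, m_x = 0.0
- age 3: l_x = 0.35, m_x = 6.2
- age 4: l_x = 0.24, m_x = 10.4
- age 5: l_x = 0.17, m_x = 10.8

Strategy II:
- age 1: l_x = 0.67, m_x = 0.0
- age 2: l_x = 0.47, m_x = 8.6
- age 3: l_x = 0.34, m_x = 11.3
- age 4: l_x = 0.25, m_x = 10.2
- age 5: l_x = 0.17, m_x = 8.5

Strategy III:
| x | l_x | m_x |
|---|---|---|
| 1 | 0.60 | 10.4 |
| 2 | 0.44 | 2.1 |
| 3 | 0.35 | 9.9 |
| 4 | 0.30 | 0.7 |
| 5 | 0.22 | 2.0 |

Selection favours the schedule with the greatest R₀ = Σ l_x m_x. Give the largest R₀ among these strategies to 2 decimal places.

11.88

Strategy I: R₀ = 0.64×0.0 + 0.43×0.0 + 0.35×6.2 + 0.24×10.4 + 0.17×10.8 = 6.5020
Strategy II: R₀ = 0.67×0.0 + 0.47×8.6 + 0.34×11.3 + 0.25×10.2 + 0.17×8.5 = 11.8790
Strategy III: R₀ = 0.60×10.4 + 0.44×2.1 + 0.35×9.9 + 0.30×0.7 + 0.22×2.0 = 11.2790
Highest R₀: strategy II with 11.8790.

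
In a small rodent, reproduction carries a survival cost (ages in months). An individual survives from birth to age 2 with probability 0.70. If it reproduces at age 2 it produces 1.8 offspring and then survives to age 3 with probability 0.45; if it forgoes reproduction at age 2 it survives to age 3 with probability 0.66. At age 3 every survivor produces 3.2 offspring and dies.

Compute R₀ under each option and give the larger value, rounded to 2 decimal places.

breed at age 2: R₀ = 0.70 × (1.8 + 0.45 × 3.2) = 0.70 × 3.2400 = 2.2680
delay to age 3: R₀ = 0.70 × (0.66 × 3.2) = 0.70 × 2.1120 = 1.4784
Higher: breed at age 2 (2.2680).

2.27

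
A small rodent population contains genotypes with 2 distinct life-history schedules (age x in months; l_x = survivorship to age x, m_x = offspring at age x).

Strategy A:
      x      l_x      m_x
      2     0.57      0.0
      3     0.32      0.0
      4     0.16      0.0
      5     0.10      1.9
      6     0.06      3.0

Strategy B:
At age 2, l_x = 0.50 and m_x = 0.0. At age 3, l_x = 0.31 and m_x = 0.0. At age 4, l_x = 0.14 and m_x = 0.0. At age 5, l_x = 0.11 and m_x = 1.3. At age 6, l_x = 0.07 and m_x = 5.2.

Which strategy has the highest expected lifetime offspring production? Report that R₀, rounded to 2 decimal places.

Strategy A: R₀ = 0.57×0.0 + 0.32×0.0 + 0.16×0.0 + 0.10×1.9 + 0.06×3.0 = 0.3700
Strategy B: R₀ = 0.50×0.0 + 0.31×0.0 + 0.14×0.0 + 0.11×1.3 + 0.07×5.2 = 0.5070
Highest R₀: strategy B with 0.5070.

0.51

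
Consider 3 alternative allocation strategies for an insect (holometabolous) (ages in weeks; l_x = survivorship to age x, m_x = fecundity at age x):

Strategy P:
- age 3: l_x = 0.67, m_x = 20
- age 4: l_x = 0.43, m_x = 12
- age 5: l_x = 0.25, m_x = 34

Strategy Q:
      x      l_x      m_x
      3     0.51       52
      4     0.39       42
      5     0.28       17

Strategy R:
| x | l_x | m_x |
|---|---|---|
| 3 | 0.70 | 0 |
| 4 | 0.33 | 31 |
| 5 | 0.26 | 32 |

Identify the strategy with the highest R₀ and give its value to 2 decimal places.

Strategy P: R₀ = 0.67×20 + 0.43×12 + 0.25×34 = 27.0600
Strategy Q: R₀ = 0.51×52 + 0.39×42 + 0.28×17 = 47.6600
Strategy R: R₀ = 0.70×0 + 0.33×31 + 0.26×32 = 18.5500
Highest R₀: strategy Q with 47.6600.

47.66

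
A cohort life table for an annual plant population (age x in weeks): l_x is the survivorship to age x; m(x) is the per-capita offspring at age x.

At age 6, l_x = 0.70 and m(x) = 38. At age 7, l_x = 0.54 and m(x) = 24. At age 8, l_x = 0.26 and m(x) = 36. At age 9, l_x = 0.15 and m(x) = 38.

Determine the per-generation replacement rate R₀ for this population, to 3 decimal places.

R₀ = Σ l_x m(x):
  age 6: 0.70 × 38 = 26.6000
  age 7: 0.54 × 24 = 12.9600
  age 8: 0.26 × 36 = 9.3600
  age 9: 0.15 × 38 = 5.7000
R₀ = 26.6000 + 12.9600 + 9.3600 + 5.7000 = 54.6200

54.620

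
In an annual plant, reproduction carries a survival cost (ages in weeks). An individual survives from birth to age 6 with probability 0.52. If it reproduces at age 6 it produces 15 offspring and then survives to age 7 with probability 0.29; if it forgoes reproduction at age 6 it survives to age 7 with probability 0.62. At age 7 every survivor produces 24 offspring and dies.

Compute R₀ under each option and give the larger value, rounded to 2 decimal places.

breed at age 6: R₀ = 0.52 × (15 + 0.29 × 24) = 0.52 × 21.9600 = 11.4192
delay to age 7: R₀ = 0.52 × (0.62 × 24) = 0.52 × 14.8800 = 7.7376
Higher: breed at age 6 (11.4192).

11.42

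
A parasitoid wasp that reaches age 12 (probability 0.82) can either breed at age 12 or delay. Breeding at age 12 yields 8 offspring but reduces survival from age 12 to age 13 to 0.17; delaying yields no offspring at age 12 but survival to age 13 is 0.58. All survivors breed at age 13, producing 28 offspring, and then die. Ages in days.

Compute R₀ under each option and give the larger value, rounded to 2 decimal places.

13.32

breed at age 12: R₀ = 0.82 × (8 + 0.17 × 28) = 0.82 × 12.7600 = 10.4632
delay to age 13: R₀ = 0.82 × (0.58 × 28) = 0.82 × 16.2400 = 13.3168
Higher: delay to age 13 (13.3168).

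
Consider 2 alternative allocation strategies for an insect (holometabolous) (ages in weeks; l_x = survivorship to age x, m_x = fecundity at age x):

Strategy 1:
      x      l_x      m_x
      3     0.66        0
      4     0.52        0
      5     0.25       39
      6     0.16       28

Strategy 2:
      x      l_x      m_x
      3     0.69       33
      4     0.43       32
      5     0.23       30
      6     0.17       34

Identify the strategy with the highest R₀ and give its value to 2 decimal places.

Strategy 1: R₀ = 0.66×0 + 0.52×0 + 0.25×39 + 0.16×28 = 14.2300
Strategy 2: R₀ = 0.69×33 + 0.43×32 + 0.23×30 + 0.17×34 = 49.2100
Highest R₀: strategy 2 with 49.2100.

49.21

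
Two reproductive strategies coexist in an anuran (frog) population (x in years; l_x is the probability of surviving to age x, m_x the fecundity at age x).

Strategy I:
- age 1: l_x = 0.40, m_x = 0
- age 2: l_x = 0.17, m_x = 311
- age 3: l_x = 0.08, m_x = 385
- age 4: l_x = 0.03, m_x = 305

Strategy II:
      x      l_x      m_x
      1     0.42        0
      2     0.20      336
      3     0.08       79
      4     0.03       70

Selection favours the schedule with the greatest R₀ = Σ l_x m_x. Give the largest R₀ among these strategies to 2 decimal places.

Strategy I: R₀ = 0.40×0 + 0.17×311 + 0.08×385 + 0.03×305 = 92.8200
Strategy II: R₀ = 0.42×0 + 0.20×336 + 0.08×79 + 0.03×70 = 75.6200
Highest R₀: strategy I with 92.8200.

92.82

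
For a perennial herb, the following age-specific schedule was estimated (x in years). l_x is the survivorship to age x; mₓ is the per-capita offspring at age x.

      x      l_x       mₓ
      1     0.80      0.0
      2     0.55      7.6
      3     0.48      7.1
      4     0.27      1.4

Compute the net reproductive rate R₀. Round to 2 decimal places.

R₀ = Σ l_x mₓ:
  age 1: 0.80 × 0.0 = 0.0000
  age 2: 0.55 × 7.6 = 4.1800
  age 3: 0.48 × 7.1 = 3.4080
  age 4: 0.27 × 1.4 = 0.3780
R₀ = 0.0000 + 4.1800 + 3.4080 + 0.3780 = 7.9660

7.97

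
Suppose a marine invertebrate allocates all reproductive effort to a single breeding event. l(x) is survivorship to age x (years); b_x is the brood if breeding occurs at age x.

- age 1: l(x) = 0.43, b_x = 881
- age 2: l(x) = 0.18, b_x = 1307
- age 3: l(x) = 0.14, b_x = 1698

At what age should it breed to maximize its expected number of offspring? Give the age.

1

Expected offspring if breeding at age x = l(x) × b_x:
  age 1: 0.43 × 881 = 378.830
  age 2: 0.18 × 1307 = 235.260
  age 3: 0.14 × 1698 = 237.720
Maximum at age 1 (378.830).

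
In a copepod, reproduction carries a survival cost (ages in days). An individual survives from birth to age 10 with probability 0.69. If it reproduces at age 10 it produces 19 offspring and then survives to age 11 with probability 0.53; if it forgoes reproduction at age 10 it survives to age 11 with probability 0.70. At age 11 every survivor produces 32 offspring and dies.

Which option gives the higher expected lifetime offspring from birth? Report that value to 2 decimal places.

24.81

breed at age 10: R₀ = 0.69 × (19 + 0.53 × 32) = 0.69 × 35.9600 = 24.8124
delay to age 11: R₀ = 0.69 × (0.70 × 32) = 0.69 × 22.4000 = 15.4560
Higher: breed at age 10 (24.8124).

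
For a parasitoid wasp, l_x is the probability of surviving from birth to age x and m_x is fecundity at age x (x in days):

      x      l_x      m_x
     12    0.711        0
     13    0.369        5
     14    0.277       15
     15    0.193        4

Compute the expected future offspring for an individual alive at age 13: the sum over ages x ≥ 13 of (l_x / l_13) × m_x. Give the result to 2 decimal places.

l_13 = 0.369. Conditional survival from age 13 to x is l_x / l_13.
  x=13: (0.369/0.369) × 5 = 5.0000
  x=14: (0.277/0.369) × 15 = 11.2602
  x=15: (0.193/0.369) × 4 = 2.0921
Sum = 5.0000 + 11.2602 + 2.0921 = 18.3523

18.35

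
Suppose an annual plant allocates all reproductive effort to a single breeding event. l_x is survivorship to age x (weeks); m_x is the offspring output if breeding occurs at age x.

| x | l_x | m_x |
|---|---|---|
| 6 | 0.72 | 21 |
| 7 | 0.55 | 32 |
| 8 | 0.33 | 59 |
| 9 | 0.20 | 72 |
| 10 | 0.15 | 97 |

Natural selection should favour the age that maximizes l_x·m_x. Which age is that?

8

Expected offspring if breeding at age x = l_x × m_x:
  age 6: 0.72 × 21 = 15.120
  age 7: 0.55 × 32 = 17.600
  age 8: 0.33 × 59 = 19.470
  age 9: 0.20 × 72 = 14.400
  age 10: 0.15 × 97 = 14.550
Maximum at age 8 (19.470).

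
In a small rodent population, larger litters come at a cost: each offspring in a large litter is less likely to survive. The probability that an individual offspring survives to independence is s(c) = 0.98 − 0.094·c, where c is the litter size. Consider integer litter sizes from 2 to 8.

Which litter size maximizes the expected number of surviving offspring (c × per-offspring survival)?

5

Expected surviving offspring = c × s(c):
  c=2: 2 × 0.792 = 1.584
  c=3: 3 × 0.698 = 2.094
  c=4: 4 × 0.604 = 2.416
  c=5: 5 × 0.510 = 2.550
  c=6: 6 × 0.416 = 2.496
  c=7: 7 × 0.322 = 2.254
  c=8: 8 × 0.228 = 1.824
Maximum at c = 5 (2.550 surviving offspring).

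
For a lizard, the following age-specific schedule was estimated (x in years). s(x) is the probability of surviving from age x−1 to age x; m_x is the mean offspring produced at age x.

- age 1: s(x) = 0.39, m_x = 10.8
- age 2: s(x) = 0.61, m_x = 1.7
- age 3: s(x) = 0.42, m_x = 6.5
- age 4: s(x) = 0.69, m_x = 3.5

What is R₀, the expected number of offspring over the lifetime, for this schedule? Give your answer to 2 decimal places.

5.51

Survivorship from birth: l_x = s_1·s_2·…·s_x.
  l_1 = 0.39000
  l_2 = 0.23790
  l_3 = 0.09992
  l_4 = 0.06894
R₀ = Σ l_x m_x:
  age 1: 0.39000 × 10.8 = 4.2120
  age 2: 0.23790 × 1.7 = 0.4044
  age 3: 0.09992 × 6.5 = 0.6495
  age 4: 0.06894 × 3.5 = 0.2413
R₀ = 4.2120 + 0.4044 + 0.6495 + 0.2413 = 5.5072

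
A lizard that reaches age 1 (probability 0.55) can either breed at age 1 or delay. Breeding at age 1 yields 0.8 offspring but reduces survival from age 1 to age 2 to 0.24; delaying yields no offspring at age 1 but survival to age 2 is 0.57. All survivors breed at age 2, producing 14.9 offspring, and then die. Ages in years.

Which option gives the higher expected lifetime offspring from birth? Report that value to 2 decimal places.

breed at age 1: R₀ = 0.55 × (0.8 + 0.24 × 14.9) = 0.55 × 4.3760 = 2.4068
delay to age 2: R₀ = 0.55 × (0.57 × 14.9) = 0.55 × 8.4930 = 4.6712
Higher: delay to age 2 (4.6712).

4.67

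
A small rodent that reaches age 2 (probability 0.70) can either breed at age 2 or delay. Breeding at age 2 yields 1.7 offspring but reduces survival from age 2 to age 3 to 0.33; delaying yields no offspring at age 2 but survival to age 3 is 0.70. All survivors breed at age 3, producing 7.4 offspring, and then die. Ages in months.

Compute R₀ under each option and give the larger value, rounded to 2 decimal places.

breed at age 2: R₀ = 0.70 × (1.7 + 0.33 × 7.4) = 0.70 × 4.1420 = 2.8994
delay to age 3: R₀ = 0.70 × (0.70 × 7.4) = 0.70 × 5.1800 = 3.6260
Higher: delay to age 3 (3.6260).

3.63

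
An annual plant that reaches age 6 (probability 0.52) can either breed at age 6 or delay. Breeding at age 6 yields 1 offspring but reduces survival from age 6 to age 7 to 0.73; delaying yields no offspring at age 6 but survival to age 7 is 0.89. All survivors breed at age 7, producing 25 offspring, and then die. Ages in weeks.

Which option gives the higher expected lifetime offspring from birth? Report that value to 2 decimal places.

11.57

breed at age 6: R₀ = 0.52 × (1 + 0.73 × 25) = 0.52 × 19.2500 = 10.0100
delay to age 7: R₀ = 0.52 × (0.89 × 25) = 0.52 × 22.2500 = 11.5700
Higher: delay to age 7 (11.5700).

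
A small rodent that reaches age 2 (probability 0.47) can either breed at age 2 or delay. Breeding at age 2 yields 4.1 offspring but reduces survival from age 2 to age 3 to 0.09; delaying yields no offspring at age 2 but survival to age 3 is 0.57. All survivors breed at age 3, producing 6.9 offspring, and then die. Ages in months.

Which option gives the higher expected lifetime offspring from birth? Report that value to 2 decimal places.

breed at age 2: R₀ = 0.47 × (4.1 + 0.09 × 6.9) = 0.47 × 4.7210 = 2.2189
delay to age 3: R₀ = 0.47 × (0.57 × 6.9) = 0.47 × 3.9330 = 1.8485
Higher: breed at age 2 (2.2189).

2.22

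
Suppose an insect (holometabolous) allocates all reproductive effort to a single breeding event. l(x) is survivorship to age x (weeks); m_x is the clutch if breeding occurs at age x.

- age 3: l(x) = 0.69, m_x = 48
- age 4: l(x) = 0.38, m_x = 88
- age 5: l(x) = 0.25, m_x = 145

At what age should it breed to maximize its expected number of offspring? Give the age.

Expected offspring if breeding at age x = l(x) × m_x:
  age 3: 0.69 × 48 = 33.120
  age 4: 0.38 × 88 = 33.440
  age 5: 0.25 × 145 = 36.250
Maximum at age 5 (36.250).

5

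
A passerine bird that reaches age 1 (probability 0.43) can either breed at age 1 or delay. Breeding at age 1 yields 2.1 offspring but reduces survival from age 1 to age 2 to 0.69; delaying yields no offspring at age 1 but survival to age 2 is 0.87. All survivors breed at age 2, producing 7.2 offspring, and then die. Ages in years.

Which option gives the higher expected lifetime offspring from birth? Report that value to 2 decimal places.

breed at age 1: R₀ = 0.43 × (2.1 + 0.69 × 7.2) = 0.43 × 7.0680 = 3.0392
delay to age 2: R₀ = 0.43 × (0.87 × 7.2) = 0.43 × 6.2640 = 2.6935
Higher: breed at age 1 (3.0392).

3.04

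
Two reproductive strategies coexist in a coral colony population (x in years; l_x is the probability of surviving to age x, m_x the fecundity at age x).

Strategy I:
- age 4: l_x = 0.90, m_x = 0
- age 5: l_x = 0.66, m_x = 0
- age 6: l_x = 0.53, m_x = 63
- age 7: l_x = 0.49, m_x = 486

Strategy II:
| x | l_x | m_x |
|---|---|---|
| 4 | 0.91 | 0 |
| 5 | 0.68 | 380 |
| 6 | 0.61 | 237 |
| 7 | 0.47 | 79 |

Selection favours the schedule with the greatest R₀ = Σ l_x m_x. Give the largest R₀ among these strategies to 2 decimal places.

Strategy I: R₀ = 0.90×0 + 0.66×0 + 0.53×63 + 0.49×486 = 271.5300
Strategy II: R₀ = 0.91×0 + 0.68×380 + 0.61×237 + 0.47×79 = 440.1000
Highest R₀: strategy II with 440.1000.

440.10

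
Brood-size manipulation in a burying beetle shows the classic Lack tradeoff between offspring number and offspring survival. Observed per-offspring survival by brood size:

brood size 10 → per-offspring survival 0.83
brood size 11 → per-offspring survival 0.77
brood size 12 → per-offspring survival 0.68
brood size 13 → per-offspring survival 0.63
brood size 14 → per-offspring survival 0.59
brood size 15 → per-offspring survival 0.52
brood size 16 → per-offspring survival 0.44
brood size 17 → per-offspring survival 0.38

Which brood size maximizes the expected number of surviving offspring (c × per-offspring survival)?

11

Expected surviving offspring = c × s(c):
  c=10: 10 × 0.83 = 8.300
  c=11: 11 × 0.77 = 8.470
  c=12: 12 × 0.68 = 8.160
  c=13: 13 × 0.63 = 8.190
  c=14: 14 × 0.59 = 8.260
  c=15: 15 × 0.52 = 7.800
  c=16: 16 × 0.44 = 7.040
  c=17: 17 × 0.38 = 6.460
Maximum at c = 11 (8.470 surviving offspring).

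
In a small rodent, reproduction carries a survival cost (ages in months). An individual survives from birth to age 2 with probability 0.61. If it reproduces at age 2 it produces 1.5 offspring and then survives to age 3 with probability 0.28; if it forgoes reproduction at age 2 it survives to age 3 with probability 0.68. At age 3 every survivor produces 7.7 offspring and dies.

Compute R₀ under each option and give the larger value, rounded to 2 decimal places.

breed at age 2: R₀ = 0.61 × (1.5 + 0.28 × 7.7) = 0.61 × 3.6560 = 2.2302
delay to age 3: R₀ = 0.61 × (0.68 × 7.7) = 0.61 × 5.2360 = 3.1940
Higher: delay to age 3 (3.1940).

3.19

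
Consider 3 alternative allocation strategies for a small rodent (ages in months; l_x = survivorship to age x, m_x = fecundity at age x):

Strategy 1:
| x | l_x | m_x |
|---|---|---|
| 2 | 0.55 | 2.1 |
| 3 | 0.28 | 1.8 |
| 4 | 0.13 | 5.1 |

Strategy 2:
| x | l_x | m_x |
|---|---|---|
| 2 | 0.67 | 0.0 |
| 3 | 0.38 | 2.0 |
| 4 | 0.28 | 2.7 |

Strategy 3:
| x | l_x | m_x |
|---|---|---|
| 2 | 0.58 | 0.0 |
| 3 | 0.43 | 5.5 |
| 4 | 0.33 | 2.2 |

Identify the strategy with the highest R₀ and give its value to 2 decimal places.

Strategy 1: R₀ = 0.55×2.1 + 0.28×1.8 + 0.13×5.1 = 2.3220
Strategy 2: R₀ = 0.67×0.0 + 0.38×2.0 + 0.28×2.7 = 1.5160
Strategy 3: R₀ = 0.58×0.0 + 0.43×5.5 + 0.33×2.2 = 3.0910
Highest R₀: strategy 3 with 3.0910.

3.09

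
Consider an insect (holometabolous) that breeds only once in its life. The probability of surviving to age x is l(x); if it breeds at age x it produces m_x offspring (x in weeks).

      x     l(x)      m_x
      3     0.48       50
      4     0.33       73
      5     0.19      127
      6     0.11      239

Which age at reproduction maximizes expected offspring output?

Expected offspring if breeding at age x = l(x) × m_x:
  age 3: 0.48 × 50 = 24.000
  age 4: 0.33 × 73 = 24.090
  age 5: 0.19 × 127 = 24.130
  age 6: 0.11 × 239 = 26.290
Maximum at age 6 (26.290).

6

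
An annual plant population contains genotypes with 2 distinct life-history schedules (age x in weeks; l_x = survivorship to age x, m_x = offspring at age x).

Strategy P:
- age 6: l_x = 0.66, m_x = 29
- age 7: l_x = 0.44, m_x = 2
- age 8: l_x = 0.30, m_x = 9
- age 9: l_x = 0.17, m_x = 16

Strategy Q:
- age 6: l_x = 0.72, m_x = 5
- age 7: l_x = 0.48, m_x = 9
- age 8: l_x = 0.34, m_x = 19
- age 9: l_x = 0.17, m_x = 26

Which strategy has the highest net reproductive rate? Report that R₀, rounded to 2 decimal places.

25.44

Strategy P: R₀ = 0.66×29 + 0.44×2 + 0.30×9 + 0.17×16 = 25.4400
Strategy Q: R₀ = 0.72×5 + 0.48×9 + 0.34×19 + 0.17×26 = 18.8000
Highest R₀: strategy P with 25.4400.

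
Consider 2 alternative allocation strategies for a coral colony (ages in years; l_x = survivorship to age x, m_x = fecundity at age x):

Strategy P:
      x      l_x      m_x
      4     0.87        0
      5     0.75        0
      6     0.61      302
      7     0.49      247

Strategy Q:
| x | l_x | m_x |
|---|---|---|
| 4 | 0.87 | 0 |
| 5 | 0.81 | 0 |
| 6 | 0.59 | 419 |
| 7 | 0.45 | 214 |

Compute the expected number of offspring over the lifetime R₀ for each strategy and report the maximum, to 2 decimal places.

Strategy P: R₀ = 0.87×0 + 0.75×0 + 0.61×302 + 0.49×247 = 305.2500
Strategy Q: R₀ = 0.87×0 + 0.81×0 + 0.59×419 + 0.45×214 = 343.5100
Highest R₀: strategy Q with 343.5100.

343.51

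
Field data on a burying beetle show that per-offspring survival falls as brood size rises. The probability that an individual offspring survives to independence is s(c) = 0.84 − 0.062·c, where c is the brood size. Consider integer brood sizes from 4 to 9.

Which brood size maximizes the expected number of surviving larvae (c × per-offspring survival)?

7

Expected surviving larvae = c × s(c):
  c=4: 4 × 0.592 = 2.368
  c=5: 5 × 0.530 = 2.650
  c=6: 6 × 0.468 = 2.808
  c=7: 7 × 0.406 = 2.842
  c=8: 8 × 0.344 = 2.752
  c=9: 9 × 0.282 = 2.538
Maximum at c = 7 (2.842 surviving larvae).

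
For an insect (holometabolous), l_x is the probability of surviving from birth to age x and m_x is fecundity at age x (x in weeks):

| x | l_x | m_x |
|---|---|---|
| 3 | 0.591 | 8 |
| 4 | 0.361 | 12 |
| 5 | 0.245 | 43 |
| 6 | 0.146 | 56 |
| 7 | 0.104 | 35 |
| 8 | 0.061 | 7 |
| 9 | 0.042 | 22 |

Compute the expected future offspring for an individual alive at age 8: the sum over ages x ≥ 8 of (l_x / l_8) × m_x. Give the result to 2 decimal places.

22.15

l_8 = 0.061. Conditional survival from age 8 to x is l_x / l_8.
  x=8: (0.061/0.061) × 7 = 7.0000
  x=9: (0.042/0.061) × 22 = 15.1475
Sum = 7.0000 + 15.1475 = 22.1475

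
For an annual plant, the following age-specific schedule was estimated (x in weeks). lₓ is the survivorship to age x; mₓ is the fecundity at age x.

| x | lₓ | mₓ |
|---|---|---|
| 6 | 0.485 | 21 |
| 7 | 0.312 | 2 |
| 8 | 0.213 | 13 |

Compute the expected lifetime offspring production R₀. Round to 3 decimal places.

R₀ = Σ lₓ mₓ:
  age 6: 0.485 × 21 = 10.1850
  age 7: 0.312 × 2 = 0.6240
  age 8: 0.213 × 13 = 2.7690
R₀ = 10.1850 + 0.6240 + 2.7690 = 13.5780

13.578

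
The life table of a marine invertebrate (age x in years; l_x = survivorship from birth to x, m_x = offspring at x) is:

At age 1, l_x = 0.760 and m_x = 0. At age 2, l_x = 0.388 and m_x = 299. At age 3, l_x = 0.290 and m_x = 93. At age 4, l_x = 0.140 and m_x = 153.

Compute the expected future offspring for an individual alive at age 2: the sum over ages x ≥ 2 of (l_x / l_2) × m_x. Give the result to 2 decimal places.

423.72

l_2 = 0.388. Conditional survival from age 2 to x is l_x / l_2.
  x=2: (0.388/0.388) × 299 = 299.0000
  x=3: (0.290/0.388) × 93 = 69.5103
  x=4: (0.140/0.388) × 153 = 55.2062
Sum = 299.0000 + 69.5103 + 55.2062 = 423.7165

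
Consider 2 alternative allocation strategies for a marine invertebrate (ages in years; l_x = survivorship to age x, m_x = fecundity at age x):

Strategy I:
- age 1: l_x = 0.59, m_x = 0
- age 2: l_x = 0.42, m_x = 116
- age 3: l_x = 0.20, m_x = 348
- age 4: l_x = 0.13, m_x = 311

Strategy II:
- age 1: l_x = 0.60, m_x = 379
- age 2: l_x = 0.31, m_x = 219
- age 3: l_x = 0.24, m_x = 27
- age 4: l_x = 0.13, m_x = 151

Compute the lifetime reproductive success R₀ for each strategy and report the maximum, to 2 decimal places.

Strategy I: R₀ = 0.59×0 + 0.42×116 + 0.20×348 + 0.13×311 = 158.7500
Strategy II: R₀ = 0.60×379 + 0.31×219 + 0.24×27 + 0.13×151 = 321.4000
Highest R₀: strategy II with 321.4000.

321.40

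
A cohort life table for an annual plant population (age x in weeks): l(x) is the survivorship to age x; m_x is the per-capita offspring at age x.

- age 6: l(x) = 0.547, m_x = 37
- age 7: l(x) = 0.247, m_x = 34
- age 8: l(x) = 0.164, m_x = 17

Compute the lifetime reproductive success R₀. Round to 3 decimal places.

31.425

R₀ = Σ l(x) m_x:
  age 6: 0.547 × 37 = 20.2390
  age 7: 0.247 × 34 = 8.3980
  age 8: 0.164 × 17 = 2.7880
R₀ = 20.2390 + 8.3980 + 2.7880 = 31.4250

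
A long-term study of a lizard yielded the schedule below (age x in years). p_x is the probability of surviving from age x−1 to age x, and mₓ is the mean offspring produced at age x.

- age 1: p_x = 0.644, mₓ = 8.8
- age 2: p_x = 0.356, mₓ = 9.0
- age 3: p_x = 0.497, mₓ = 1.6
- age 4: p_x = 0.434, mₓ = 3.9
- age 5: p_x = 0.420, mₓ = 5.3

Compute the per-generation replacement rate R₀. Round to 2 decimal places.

8.22

Survivorship from birth: l_x = p_1·p_2·…·p_x.
  l_1 = 0.64400
  l_2 = 0.22926
  l_3 = 0.11394
  l_4 = 0.04945
  l_5 = 0.02077
R₀ = Σ l_x mₓ:
  age 1: 0.64400 × 8.8 = 5.6672
  age 2: 0.22926 × 9.0 = 2.0633
  age 3: 0.11394 × 1.6 = 0.1823
  age 4: 0.04945 × 3.9 = 0.1929
  age 5: 0.02077 × 5.3 = 0.1101
R₀ = 5.6672 + 2.0633 + 0.1823 + 0.1929 + 0.1101 = 8.2158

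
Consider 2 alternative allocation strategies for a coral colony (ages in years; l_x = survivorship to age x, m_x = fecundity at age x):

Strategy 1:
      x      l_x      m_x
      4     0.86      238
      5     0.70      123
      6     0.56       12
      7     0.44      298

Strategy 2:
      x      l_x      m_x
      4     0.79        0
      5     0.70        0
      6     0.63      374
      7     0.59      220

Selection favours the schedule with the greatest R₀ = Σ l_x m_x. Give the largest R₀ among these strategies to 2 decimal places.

Strategy 1: R₀ = 0.86×238 + 0.70×123 + 0.56×12 + 0.44×298 = 428.6200
Strategy 2: R₀ = 0.79×0 + 0.70×0 + 0.63×374 + 0.59×220 = 365.4200
Highest R₀: strategy 1 with 428.6200.

428.62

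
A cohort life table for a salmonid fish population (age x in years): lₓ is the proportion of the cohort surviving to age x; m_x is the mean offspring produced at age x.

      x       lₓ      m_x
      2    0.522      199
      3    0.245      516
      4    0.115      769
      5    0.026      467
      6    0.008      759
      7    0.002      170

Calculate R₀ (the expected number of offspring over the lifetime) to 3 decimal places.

R₀ = Σ lₓ m_x:
  age 2: 0.522 × 199 = 103.8780
  age 3: 0.245 × 516 = 126.4200
  age 4: 0.115 × 769 = 88.4350
  age 5: 0.026 × 467 = 12.1420
  age 6: 0.008 × 759 = 6.0720
  age 7: 0.002 × 170 = 0.3400
R₀ = 103.8780 + 126.4200 + 88.4350 + 12.1420 + 6.0720 + 0.3400 = 337.2870

337.287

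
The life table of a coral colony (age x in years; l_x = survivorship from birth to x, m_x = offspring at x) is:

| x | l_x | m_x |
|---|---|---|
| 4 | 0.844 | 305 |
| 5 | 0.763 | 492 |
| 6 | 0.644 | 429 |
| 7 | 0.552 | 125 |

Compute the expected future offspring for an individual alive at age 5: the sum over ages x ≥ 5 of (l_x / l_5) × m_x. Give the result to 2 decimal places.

l_5 = 0.763. Conditional survival from age 5 to x is l_x / l_5.
  x=5: (0.763/0.763) × 492 = 492.0000
  x=6: (0.644/0.763) × 429 = 362.0917
  x=7: (0.552/0.763) × 125 = 90.4325
Sum = 492.0000 + 362.0917 + 90.4325 = 944.5242

944.52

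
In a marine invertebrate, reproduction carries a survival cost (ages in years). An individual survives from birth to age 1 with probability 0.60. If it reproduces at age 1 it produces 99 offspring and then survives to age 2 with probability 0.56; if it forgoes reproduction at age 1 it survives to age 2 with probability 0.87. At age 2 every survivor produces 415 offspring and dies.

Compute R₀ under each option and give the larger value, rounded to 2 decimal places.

breed at age 1: R₀ = 0.60 × (99 + 0.56 × 415) = 0.60 × 331.4000 = 198.8400
delay to age 2: R₀ = 0.60 × (0.87 × 415) = 0.60 × 361.0500 = 216.6300
Higher: delay to age 2 (216.6300).

216.63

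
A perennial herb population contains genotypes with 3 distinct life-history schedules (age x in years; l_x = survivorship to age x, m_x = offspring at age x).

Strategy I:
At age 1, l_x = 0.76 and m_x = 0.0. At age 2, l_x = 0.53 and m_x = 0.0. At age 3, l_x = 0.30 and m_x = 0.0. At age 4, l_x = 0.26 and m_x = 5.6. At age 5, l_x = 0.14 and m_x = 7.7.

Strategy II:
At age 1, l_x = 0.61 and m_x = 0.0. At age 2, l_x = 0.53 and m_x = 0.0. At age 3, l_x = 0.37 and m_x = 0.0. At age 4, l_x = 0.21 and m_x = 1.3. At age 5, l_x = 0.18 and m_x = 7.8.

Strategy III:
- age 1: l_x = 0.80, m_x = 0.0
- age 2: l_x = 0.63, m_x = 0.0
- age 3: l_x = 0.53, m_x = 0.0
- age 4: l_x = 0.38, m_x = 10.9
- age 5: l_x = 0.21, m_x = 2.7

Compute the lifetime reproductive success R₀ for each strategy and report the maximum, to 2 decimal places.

4.71

Strategy I: R₀ = 0.76×0.0 + 0.53×0.0 + 0.30×0.0 + 0.26×5.6 + 0.14×7.7 = 2.5340
Strategy II: R₀ = 0.61×0.0 + 0.53×0.0 + 0.37×0.0 + 0.21×1.3 + 0.18×7.8 = 1.6770
Strategy III: R₀ = 0.80×0.0 + 0.63×0.0 + 0.53×0.0 + 0.38×10.9 + 0.21×2.7 = 4.7090
Highest R₀: strategy III with 4.7090.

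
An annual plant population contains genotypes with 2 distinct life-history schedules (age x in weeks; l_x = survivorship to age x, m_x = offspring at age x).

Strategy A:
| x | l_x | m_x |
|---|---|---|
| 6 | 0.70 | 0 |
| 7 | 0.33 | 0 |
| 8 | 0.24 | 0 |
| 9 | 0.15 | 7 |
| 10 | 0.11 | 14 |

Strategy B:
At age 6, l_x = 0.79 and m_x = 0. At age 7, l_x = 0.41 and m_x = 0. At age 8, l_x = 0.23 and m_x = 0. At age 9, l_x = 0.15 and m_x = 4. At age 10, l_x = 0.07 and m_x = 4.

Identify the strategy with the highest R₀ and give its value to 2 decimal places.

2.59

Strategy A: R₀ = 0.70×0 + 0.33×0 + 0.24×0 + 0.15×7 + 0.11×14 = 2.5900
Strategy B: R₀ = 0.79×0 + 0.41×0 + 0.23×0 + 0.15×4 + 0.07×4 = 0.8800
Highest R₀: strategy A with 2.5900.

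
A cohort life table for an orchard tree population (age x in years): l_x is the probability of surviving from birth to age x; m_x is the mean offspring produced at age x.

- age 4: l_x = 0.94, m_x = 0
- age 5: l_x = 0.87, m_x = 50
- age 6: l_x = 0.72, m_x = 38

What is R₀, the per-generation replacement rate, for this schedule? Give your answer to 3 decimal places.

R₀ = Σ l_x m_x:
  age 4: 0.94 × 0 = 0.0000
  age 5: 0.87 × 50 = 43.5000
  age 6: 0.72 × 38 = 27.3600
R₀ = 0.0000 + 43.5000 + 27.3600 = 70.8600

70.860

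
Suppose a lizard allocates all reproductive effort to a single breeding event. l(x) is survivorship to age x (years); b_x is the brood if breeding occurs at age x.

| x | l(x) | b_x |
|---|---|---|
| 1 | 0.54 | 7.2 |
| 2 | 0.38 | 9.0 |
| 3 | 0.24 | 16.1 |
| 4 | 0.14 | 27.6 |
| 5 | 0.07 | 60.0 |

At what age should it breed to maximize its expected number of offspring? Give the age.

5

Expected offspring if breeding at age x = l(x) × b_x:
  age 1: 0.54 × 7.2 = 3.888
  age 2: 0.38 × 9.0 = 3.420
  age 3: 0.24 × 16.1 = 3.864
  age 4: 0.14 × 27.6 = 3.864
  age 5: 0.07 × 60.0 = 4.200
Maximum at age 5 (4.200).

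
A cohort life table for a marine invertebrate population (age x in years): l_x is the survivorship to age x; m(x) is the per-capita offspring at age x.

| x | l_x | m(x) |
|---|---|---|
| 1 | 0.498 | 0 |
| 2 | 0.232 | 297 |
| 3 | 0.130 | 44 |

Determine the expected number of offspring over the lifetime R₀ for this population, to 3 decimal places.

R₀ = Σ l_x m(x):
  age 1: 0.498 × 0 = 0.0000
  age 2: 0.232 × 297 = 68.9040
  age 3: 0.130 × 44 = 5.7200
R₀ = 0.0000 + 68.9040 + 5.7200 = 74.6240

74.624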